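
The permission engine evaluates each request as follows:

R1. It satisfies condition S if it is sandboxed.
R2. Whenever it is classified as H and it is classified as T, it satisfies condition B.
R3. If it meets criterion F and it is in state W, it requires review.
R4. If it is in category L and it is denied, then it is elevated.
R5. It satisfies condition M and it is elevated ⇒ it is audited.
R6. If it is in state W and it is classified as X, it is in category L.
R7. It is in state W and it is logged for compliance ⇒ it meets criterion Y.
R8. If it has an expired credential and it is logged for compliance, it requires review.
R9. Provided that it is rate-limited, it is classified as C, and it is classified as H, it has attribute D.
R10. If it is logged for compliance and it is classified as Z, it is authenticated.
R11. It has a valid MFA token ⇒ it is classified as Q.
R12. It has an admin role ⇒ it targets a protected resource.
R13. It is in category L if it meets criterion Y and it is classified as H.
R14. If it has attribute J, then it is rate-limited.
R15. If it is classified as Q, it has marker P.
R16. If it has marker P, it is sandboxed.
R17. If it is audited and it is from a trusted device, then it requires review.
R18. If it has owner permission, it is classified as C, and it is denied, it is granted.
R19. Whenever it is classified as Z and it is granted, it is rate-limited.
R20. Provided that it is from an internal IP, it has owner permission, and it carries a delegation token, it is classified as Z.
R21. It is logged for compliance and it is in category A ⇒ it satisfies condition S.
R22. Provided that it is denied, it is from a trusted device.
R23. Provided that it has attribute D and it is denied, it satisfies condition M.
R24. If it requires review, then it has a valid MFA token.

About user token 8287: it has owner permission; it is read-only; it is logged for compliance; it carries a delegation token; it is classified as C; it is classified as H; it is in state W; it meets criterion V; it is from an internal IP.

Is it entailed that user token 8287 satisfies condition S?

No

Forward chaining from the given facts derives: meets criterion Y, is in category L, is classified as Z, is authenticated.
Rules concluding "it satisfies condition S": R1 needs "it is sandboxed"; R21 needs "it is in category A" — none of these are established.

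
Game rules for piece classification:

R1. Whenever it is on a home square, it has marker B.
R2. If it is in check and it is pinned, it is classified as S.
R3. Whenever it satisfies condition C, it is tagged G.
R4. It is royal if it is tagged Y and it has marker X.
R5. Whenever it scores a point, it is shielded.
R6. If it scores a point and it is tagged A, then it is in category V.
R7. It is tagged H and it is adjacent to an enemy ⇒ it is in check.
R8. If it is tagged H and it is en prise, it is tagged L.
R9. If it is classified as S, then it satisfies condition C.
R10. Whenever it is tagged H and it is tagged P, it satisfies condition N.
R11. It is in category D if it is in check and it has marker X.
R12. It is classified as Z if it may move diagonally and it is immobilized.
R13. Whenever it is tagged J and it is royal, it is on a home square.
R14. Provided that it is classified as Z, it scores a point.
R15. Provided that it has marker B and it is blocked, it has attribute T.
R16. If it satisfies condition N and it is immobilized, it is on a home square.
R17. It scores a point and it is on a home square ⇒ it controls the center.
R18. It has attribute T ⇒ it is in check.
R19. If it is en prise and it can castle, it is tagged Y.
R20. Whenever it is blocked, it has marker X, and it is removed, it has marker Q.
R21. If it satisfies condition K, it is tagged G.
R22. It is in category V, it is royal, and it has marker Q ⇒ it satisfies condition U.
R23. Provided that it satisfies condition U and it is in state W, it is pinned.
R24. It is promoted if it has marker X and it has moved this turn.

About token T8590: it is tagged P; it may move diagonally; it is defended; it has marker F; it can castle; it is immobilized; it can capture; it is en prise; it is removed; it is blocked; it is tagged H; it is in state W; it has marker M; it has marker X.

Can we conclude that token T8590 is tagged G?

No

Forward chaining from the given facts derives: is tagged L, satisfies condition N, is classified as Z, scores a point, is on a home square, controls the center, is tagged Y, has marker Q, has marker B, is royal, is shielded, has attribute T, is in check, is in category D.
Rules concluding "it is tagged G": R3 needs "it satisfies condition C"; R21 needs "it satisfies condition K" — none of these are established.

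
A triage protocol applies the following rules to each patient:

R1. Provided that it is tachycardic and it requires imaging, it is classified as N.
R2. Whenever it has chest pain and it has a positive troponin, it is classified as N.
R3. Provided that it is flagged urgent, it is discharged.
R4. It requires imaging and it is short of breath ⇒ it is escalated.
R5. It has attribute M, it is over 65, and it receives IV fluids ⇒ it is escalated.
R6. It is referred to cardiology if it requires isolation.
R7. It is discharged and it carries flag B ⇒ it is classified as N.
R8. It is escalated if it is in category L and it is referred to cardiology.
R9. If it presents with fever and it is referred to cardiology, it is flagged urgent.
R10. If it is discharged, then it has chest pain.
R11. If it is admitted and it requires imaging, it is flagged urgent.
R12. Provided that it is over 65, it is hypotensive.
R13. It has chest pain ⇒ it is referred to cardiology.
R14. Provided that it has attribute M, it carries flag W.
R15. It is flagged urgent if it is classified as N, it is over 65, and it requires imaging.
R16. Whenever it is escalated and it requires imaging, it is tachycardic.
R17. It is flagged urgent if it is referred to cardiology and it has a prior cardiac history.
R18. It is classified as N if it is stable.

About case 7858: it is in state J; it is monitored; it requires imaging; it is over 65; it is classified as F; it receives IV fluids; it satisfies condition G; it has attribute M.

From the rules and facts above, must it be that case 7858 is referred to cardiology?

By R5 (it has attribute M, it is over 65, it receives IV fluids): it is escalated.
By R16 (it is escalated, it requires imaging): it is tachycardic.
By R1 (it is tachycardic, it requires imaging): it is classified as N.
By R15 (it is classified as N, it is over 65, it requires imaging): it is flagged urgent.
By R3 (it is flagged urgent): it is discharged.
By R10 (it is discharged): it has chest pain.
By R13 (it has chest pain): it is referred to cardiology.

Yes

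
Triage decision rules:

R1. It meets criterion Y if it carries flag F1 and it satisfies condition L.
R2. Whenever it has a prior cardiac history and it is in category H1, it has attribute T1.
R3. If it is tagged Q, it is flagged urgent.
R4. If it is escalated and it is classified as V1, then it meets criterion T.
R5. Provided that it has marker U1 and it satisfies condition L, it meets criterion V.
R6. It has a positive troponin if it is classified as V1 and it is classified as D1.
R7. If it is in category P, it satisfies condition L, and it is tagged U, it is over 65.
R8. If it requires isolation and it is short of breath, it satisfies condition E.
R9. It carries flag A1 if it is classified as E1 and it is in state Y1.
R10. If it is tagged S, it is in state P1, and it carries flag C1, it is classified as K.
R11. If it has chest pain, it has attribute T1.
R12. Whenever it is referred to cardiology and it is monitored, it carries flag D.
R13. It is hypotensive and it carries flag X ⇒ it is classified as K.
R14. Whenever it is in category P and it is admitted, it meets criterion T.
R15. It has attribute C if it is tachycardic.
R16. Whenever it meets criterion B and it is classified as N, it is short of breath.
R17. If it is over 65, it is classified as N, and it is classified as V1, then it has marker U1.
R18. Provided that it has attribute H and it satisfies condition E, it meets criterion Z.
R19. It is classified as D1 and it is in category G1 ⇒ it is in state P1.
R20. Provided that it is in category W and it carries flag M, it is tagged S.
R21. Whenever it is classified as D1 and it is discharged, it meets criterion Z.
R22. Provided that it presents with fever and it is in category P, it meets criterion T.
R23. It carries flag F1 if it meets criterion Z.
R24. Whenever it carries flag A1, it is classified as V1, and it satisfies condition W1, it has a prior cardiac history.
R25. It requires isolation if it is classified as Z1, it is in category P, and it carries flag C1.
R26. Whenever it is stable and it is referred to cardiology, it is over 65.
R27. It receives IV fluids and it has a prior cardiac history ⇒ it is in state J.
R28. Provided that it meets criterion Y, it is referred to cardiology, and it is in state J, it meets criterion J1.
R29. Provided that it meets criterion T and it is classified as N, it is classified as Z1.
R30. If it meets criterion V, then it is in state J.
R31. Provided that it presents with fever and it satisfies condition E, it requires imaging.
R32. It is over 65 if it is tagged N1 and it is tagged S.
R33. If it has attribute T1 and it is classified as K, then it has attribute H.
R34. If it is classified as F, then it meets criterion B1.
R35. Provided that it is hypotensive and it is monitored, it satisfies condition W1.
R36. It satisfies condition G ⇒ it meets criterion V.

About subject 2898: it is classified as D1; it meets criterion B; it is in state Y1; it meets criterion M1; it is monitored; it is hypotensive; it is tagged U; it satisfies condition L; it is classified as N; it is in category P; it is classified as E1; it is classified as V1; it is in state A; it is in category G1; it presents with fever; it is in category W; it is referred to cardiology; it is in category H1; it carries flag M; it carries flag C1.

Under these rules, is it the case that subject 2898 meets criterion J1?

By R7 (it is in category P, it satisfies condition L, it is tagged U): it is over 65.
By R9 (it is classified as E1, it is in state Y1): it carries flag A1.
By R16 (it meets criterion B, it is classified as N): it is short of breath.
By R17 (it is over 65, it is classified as N, it is classified as V1): it has marker U1.
By R19 (it is classified as D1, it is in category G1): it is in state P1.
By R20 (it is in category W, it carries flag M): it is tagged S.
By R22 (it presents with fever, it is in category P): it meets criterion T.
By R29 (it meets criterion T, it is classified as N): it is classified as Z1.
By R35 (it is hypotensive, it is monitored): it satisfies condition W1.
By R5 (it has marker U1, it satisfies condition L): it meets criterion V.
By R10 (it is tagged S, it is in state P1, it carries flag C1): it is classified as K.
By R24 (it carries flag A1, it is classified as V1, it satisfies condition W1): it has a prior cardiac history.
By R25 (it is classified as Z1, it is in category P, it carries flag C1): it requires isolation.
By R30 (it meets criterion V): it is in state J.
By R2 (it has a prior cardiac history, it is in category H1): it has attribute T1.
By R8 (it requires isolation, it is short of breath): it satisfies condition E.
By R33 (it has attribute T1, it is classified as K): it has attribute H.
By R18 (it has attribute H, it satisfies condition E): it meets criterion Z.
By R23 (it meets criterion Z): it carries flag F1.
By R1 (it carries flag F1, it satisfies condition L): it meets criterion Y.
By R28 (it meets criterion Y, it is referred to cardiology, it is in state J): it meets criterion J1.

Yes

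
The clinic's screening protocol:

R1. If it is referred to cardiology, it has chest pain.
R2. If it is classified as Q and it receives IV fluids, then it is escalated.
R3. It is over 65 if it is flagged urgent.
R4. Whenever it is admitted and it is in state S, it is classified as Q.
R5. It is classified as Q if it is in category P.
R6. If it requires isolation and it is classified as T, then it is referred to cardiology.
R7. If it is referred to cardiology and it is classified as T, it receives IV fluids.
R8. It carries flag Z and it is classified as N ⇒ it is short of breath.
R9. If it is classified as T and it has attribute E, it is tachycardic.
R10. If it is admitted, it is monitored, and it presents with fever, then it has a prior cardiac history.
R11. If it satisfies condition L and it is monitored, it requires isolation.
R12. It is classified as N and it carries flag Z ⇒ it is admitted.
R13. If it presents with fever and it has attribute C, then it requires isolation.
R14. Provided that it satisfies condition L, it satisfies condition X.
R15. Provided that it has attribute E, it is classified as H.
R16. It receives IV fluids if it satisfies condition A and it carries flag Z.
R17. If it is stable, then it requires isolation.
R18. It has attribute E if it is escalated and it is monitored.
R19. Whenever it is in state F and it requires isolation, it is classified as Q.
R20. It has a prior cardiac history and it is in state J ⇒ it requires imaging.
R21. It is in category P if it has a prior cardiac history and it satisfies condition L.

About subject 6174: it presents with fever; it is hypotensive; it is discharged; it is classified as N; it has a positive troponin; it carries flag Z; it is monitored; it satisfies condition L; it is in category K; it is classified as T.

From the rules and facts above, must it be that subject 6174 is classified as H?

By R11 (it satisfies condition L, it is monitored): it requires isolation.
By R12 (it is classified as N, it carries flag Z): it is admitted.
By R6 (it requires isolation, it is classified as T): it is referred to cardiology.
By R7 (it is referred to cardiology, it is classified as T): it receives IV fluids.
By R10 (it is admitted, it is monitored, it presents with fever): it has a prior cardiac history.
By R21 (it has a prior cardiac history, it satisfies condition L): it is in category P.
By R5 (it is in category P): it is classified as Q.
By R2 (it is classified as Q, it receives IV fluids): it is escalated.
By R18 (it is escalated, it is monitored): it has attribute E.
By R15 (it has attribute E): it is classified as H.

Yes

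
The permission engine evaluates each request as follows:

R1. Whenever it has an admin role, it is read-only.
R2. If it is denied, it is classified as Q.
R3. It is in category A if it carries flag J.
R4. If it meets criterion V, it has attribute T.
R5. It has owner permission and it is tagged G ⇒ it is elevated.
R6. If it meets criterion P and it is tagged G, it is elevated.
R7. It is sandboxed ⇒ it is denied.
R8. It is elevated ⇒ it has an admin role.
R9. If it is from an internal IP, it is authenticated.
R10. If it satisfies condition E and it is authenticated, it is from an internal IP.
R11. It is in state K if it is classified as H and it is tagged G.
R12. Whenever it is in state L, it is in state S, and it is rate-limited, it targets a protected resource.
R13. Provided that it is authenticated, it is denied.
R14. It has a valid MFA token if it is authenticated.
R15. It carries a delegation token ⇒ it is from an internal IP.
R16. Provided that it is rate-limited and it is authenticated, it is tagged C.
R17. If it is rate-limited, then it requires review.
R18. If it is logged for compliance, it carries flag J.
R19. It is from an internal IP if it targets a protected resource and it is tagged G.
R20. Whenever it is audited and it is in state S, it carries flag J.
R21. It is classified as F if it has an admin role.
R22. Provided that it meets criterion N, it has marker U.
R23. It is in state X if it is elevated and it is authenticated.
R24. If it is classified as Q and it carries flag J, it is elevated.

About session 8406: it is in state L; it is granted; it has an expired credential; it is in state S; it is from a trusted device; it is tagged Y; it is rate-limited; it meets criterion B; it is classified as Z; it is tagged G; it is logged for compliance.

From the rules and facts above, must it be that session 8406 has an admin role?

Yes

By R12 (it is in state L, it is in state S, it is rate-limited): it targets a protected resource.
By R18 (it is logged for compliance): it carries flag J.
By R19 (it targets a protected resource, it is tagged G): it is from an internal IP.
By R9 (it is from an internal IP): it is authenticated.
By R13 (it is authenticated): it is denied.
By R2 (it is denied): it is classified as Q.
By R24 (it is classified as Q, it carries flag J): it is elevated.
By R8 (it is elevated): it has an admin role.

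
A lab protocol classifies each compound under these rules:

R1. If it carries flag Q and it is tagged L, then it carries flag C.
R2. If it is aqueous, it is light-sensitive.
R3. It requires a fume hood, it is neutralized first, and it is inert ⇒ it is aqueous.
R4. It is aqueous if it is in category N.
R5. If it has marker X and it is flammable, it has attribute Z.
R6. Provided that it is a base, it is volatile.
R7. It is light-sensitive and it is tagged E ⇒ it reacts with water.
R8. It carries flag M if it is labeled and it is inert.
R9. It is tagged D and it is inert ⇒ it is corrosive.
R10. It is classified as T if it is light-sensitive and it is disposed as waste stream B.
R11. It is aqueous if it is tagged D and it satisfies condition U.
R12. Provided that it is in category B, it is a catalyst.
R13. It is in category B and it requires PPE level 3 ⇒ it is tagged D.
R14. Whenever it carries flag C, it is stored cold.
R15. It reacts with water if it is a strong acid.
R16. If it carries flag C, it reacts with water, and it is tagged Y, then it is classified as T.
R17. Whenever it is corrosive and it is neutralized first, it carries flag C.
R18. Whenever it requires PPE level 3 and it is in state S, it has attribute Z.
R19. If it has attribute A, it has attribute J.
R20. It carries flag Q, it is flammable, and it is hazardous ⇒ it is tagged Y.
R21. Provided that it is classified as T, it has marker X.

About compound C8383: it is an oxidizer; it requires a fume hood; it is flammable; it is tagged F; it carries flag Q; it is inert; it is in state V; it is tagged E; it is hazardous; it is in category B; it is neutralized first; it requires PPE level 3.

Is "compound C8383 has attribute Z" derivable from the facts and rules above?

By R3 (it requires a fume hood, it is neutralized first, it is inert): it is aqueous.
By R13 (it is in category B, it requires PPE level 3): it is tagged D.
By R20 (it carries flag Q, it is flammable, it is hazardous): it is tagged Y.
By R2 (it is aqueous): it is light-sensitive.
By R7 (it is light-sensitive, it is tagged E): it reacts with water.
By R9 (it is tagged D, it is inert): it is corrosive.
By R17 (it is corrosive, it is neutralized first): it carries flag C.
By R16 (it carries flag C, it reacts with water, it is tagged Y): it is classified as T.
By R21 (it is classified as T): it has marker X.
By R5 (it has marker X, it is flammable): it has attribute Z.

Yes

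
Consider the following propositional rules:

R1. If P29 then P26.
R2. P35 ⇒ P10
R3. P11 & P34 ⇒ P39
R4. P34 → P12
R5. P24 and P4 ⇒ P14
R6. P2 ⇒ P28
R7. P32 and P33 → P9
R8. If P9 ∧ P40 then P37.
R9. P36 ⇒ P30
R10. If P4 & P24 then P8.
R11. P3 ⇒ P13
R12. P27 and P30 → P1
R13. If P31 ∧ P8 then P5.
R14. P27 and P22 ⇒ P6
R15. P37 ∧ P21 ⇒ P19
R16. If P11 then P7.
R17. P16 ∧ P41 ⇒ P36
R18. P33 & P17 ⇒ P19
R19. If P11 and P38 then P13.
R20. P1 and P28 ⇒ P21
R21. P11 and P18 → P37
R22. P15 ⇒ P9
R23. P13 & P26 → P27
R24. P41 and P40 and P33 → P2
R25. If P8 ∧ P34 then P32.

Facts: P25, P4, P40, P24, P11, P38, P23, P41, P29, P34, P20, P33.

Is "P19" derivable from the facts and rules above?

Forward chaining from the given facts derives: P26, P39, P12, P14, P8, P7, P13, P27, P2, P32, P28, P9, P37.
Rules concluding P19: R15 needs P21; R18 needs P17 — none of these are established.

No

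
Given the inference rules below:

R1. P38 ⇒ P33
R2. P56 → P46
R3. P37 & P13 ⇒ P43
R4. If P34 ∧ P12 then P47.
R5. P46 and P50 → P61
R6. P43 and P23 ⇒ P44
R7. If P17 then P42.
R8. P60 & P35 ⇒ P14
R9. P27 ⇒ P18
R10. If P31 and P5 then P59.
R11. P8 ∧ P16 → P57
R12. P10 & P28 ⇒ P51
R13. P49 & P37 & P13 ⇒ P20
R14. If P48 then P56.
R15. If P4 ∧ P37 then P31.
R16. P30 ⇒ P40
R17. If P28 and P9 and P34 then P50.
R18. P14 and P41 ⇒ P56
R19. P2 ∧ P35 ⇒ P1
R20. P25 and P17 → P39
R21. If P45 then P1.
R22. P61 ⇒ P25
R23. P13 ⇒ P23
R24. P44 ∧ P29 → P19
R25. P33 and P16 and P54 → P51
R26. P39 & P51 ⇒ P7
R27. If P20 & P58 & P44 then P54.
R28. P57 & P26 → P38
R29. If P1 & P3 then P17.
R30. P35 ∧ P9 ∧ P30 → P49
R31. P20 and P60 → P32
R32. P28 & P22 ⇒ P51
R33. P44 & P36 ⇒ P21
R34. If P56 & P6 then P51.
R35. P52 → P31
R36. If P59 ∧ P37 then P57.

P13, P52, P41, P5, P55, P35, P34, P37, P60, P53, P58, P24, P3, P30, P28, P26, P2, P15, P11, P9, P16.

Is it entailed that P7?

P43  (by R3: P37, P13)
P14  (by R8: P60, P35)
P50  (by R17: P28, P9, P34)
P56  (by R18: P14, P41)
P1  (by R19: P2, P35)
P23  (by R23: P13)
P17  (by R29: P1, P3)
P49  (by R30: P35, P9, P30)
P31  (by R35: P52)
P46  (by R2: P56)
P61  (by R5: P46, P50)
P44  (by R6: P43, P23)
P59  (by R10: P31, P5)
P20  (by R13: P49, P37, P13)
P25  (by R22: P61)
P54  (by R27: P20, P58, P44)
P57  (by R36: P59, P37)
P39  (by R20: P25, P17)
P38  (by R28: P57, P26)
P33  (by R1: P38)
P51  (by R25: P33, P16, P54)
P7  (by R26: P39, P51)

Yes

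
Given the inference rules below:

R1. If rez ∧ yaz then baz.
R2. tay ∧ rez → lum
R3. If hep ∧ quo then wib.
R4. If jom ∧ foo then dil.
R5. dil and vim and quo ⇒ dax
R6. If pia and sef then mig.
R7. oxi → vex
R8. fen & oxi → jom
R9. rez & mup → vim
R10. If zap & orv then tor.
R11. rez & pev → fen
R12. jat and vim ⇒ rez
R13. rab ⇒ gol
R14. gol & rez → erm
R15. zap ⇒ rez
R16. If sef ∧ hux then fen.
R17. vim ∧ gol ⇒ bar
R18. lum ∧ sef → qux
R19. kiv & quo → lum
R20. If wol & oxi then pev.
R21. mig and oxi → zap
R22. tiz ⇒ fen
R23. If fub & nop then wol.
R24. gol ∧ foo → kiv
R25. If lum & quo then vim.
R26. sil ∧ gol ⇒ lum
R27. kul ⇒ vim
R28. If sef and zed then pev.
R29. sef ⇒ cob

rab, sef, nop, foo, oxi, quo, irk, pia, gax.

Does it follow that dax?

No

Forward chaining from the given facts derives: mig, vex, gol, zap, kiv, cob, rez, lum, vim, erm, bar, qux.
The only rule concluding dax is R5, which needs dil; that is never established.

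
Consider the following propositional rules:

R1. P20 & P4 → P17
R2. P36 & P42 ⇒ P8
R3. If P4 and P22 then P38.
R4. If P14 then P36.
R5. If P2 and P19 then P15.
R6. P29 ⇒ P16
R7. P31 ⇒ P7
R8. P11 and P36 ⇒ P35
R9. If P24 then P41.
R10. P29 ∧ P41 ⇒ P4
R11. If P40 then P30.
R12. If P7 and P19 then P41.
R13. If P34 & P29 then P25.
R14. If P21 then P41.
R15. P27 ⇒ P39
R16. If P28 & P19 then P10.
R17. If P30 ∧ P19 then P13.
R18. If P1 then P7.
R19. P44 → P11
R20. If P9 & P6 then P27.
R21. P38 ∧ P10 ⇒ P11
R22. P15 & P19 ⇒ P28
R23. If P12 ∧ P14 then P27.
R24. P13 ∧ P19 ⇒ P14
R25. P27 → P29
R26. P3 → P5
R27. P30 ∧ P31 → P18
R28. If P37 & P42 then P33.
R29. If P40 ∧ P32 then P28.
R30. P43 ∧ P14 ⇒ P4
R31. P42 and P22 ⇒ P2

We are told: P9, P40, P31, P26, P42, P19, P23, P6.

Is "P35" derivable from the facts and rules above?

No

Forward chaining from the given facts derives: P7, P30, P41, P13, P27, P14, P29, P18, P36, P16, P4, P39, P8.
The only rule concluding P35 is R8, which needs P11; that is never established.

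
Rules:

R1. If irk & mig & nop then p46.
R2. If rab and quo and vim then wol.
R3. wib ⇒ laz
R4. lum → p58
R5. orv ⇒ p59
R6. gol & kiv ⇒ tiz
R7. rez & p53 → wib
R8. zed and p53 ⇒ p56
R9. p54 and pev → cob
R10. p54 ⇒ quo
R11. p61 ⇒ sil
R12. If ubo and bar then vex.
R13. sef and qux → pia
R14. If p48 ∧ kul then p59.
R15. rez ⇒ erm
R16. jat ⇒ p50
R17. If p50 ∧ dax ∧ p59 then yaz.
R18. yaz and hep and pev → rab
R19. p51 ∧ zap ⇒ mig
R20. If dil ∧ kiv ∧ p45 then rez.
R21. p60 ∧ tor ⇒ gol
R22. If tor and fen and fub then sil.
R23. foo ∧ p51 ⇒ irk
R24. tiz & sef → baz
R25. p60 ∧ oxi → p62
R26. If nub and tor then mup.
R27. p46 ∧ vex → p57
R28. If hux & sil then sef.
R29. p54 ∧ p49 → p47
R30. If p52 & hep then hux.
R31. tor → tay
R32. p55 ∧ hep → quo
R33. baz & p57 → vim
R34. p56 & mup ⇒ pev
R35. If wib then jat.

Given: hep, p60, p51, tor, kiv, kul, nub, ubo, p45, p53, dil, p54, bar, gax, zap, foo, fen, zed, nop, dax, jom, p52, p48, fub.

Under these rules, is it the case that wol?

Yes

p56  (by R8: zed, p53)
quo  (by R10: p54)
vex  (by R12: ubo, bar)
p59  (by R14: p48, kul)
mig  (by R19: p51, zap)
rez  (by R20: dil, kiv, p45)
gol  (by R21: p60, tor)
sil  (by R22: tor, fen, fub)
irk  (by R23: foo, p51)
mup  (by R26: nub, tor)
hux  (by R30: p52, hep)
pev  (by R34: p56, mup)
p46  (by R1: irk, mig, nop)
tiz  (by R6: gol, kiv)
wib  (by R7: rez, p53)
p57  (by R27: p46, vex)
sef  (by R28: hux, sil)
jat  (by R35: wib)
p50  (by R16: jat)
yaz  (by R17: p50, dax, p59)
rab  (by R18: yaz, hep, pev)
baz  (by R24: tiz, sef)
vim  (by R33: baz, p57)
wol  (by R2: rab, quo, vim)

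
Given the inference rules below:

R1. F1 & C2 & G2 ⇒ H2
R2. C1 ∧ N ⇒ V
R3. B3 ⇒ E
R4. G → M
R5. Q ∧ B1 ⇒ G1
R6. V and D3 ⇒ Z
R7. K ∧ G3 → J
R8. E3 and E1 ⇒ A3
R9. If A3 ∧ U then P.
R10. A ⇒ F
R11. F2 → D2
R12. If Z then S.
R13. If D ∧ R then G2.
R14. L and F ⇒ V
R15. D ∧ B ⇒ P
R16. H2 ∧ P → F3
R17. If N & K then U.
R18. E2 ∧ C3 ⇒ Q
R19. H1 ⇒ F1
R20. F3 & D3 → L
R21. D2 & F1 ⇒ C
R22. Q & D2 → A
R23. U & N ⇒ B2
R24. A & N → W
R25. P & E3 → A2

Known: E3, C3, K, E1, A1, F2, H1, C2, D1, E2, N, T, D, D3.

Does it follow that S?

No

Forward chaining from the given facts derives: A3, D2, U, Q, F1, C, A, B2, W, P, F, A2.
The only rule concluding S is R12, which needs Z; that is never established.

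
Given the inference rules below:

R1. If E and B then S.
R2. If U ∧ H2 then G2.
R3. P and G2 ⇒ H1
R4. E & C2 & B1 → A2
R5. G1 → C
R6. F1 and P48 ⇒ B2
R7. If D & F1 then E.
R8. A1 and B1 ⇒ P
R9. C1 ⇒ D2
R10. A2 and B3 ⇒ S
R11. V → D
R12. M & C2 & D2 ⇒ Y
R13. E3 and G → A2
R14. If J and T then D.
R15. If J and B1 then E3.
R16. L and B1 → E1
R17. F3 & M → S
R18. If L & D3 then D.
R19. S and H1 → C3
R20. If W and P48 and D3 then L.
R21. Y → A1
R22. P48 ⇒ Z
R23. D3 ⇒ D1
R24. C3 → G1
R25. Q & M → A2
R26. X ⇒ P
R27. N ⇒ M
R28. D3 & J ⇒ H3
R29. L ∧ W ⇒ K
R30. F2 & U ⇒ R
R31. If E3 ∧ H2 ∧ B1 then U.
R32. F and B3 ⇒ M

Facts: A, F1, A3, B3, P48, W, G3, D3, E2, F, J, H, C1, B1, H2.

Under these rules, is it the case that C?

Forward chaining from the given facts derives: B2, D2, E3, L, Z, D1, H3, K, U, M, G2, E1, D, E.
The only rule concluding C is R5, which needs G1; that is never established.

No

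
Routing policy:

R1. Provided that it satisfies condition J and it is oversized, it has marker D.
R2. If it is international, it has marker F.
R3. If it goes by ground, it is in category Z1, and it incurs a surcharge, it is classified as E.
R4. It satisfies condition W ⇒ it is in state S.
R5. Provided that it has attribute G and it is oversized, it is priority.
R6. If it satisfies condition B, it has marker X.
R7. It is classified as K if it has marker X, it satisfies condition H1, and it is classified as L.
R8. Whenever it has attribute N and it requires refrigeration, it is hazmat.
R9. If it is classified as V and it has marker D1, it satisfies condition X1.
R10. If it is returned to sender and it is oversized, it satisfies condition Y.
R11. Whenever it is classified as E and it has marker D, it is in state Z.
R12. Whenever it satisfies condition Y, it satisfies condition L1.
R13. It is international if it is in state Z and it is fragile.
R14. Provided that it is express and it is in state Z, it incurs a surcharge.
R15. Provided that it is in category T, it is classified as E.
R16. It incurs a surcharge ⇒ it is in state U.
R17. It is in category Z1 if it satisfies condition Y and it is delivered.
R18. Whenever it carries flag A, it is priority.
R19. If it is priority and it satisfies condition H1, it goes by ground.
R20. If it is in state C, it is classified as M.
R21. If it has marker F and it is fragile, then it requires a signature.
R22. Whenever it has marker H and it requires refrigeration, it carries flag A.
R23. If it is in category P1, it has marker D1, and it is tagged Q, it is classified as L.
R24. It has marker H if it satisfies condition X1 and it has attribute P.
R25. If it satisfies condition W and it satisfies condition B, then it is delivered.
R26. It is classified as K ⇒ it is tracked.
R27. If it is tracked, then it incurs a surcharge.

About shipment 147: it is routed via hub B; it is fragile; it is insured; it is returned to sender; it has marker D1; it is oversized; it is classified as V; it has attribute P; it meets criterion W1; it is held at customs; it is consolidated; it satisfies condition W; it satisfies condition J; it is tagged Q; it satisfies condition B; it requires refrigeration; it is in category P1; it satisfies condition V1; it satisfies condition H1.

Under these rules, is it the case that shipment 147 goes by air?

Forward chaining from the given facts derives: has marker D, is in state S, has marker X, satisfies condition X1, satisfies condition Y, satisfies condition L1, is classified as L, has marker H, is delivered, is classified as K, is in category Z1, carries flag A, is tracked, incurs a surcharge, is in state U, is priority, goes by ground, is classified as E, is in state Z, is international, has marker F, requires a signature.
No rule has "it goes by air" as its conclusion, and it is not among the given facts.

No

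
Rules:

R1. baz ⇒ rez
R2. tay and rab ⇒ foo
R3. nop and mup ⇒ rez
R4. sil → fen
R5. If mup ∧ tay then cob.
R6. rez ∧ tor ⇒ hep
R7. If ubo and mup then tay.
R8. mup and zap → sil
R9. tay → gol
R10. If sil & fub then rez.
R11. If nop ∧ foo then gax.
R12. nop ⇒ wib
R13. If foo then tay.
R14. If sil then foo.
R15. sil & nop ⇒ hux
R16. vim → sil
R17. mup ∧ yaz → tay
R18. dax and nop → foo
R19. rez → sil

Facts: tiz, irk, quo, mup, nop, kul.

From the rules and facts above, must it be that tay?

rez  (by R3: nop, mup)
sil  (by R19: rez)
foo  (by R14: sil)
tay  (by R13: foo)

Yes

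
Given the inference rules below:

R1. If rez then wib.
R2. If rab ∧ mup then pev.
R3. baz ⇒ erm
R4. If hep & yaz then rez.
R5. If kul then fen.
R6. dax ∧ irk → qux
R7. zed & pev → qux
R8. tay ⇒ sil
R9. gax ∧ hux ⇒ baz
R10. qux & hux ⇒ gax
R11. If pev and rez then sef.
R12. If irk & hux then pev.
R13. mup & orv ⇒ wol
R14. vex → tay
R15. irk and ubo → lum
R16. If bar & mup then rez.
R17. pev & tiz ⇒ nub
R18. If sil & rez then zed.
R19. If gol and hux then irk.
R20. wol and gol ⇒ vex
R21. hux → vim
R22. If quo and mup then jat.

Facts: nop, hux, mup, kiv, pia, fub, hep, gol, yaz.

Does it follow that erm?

Forward chaining from the given facts derives: rez, irk, vim, wib, pev, sef.
The only rule concluding erm is R3, which needs baz; that is never established.

No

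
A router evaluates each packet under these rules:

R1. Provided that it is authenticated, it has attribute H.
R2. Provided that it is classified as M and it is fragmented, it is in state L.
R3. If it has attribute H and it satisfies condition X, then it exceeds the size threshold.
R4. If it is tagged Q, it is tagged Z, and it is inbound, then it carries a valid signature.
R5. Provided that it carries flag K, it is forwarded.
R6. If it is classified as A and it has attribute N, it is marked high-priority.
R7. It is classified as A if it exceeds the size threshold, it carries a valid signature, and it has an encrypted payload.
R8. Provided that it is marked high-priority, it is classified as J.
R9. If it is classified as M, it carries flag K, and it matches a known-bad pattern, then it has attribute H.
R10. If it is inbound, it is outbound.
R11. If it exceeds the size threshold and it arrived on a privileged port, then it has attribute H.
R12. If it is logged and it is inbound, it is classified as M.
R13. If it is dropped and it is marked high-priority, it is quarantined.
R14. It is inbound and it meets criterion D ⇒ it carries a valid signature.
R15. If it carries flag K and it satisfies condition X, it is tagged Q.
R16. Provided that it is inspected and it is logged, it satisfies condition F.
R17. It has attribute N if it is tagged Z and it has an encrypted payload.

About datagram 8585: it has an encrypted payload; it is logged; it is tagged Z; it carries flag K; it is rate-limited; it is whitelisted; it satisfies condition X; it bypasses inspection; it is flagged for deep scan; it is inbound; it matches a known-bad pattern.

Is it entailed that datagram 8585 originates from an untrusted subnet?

Forward chaining from the given facts derives: is forwarded, is outbound, is classified as M, is tagged Q, has attribute N, carries a valid signature, has attribute H, exceeds the size threshold, is classified as A, is marked high-priority, is classified as J.
No rule has "it originates from an untrusted subnet" as its conclusion, and it is not among the given facts.

No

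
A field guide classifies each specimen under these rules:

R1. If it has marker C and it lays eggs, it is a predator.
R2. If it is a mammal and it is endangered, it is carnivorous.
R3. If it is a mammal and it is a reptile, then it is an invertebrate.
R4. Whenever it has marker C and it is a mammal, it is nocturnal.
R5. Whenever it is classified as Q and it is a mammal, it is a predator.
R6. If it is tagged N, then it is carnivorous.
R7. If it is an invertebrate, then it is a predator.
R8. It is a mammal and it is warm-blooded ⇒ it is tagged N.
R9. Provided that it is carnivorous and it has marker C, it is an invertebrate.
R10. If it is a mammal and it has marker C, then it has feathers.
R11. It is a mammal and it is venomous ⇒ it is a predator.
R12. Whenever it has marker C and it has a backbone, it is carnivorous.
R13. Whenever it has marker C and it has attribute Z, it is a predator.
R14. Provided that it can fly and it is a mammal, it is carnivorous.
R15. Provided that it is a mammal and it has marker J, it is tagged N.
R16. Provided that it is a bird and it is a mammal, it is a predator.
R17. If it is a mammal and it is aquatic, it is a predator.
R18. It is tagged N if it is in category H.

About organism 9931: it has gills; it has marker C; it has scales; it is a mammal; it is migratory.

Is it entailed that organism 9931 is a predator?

Forward chaining from the given facts derives: is nocturnal, has feathers.
Rules concluding "it is a predator": R1 needs "it lays eggs"; R5 needs "it is classified as Q"; R7 needs "it is an invertebrate"; R11 needs "it is venomous"; R13 needs "it has attribute Z"; R16 needs "it is a bird"; R17 needs "it is aquatic" — none of these are established.

No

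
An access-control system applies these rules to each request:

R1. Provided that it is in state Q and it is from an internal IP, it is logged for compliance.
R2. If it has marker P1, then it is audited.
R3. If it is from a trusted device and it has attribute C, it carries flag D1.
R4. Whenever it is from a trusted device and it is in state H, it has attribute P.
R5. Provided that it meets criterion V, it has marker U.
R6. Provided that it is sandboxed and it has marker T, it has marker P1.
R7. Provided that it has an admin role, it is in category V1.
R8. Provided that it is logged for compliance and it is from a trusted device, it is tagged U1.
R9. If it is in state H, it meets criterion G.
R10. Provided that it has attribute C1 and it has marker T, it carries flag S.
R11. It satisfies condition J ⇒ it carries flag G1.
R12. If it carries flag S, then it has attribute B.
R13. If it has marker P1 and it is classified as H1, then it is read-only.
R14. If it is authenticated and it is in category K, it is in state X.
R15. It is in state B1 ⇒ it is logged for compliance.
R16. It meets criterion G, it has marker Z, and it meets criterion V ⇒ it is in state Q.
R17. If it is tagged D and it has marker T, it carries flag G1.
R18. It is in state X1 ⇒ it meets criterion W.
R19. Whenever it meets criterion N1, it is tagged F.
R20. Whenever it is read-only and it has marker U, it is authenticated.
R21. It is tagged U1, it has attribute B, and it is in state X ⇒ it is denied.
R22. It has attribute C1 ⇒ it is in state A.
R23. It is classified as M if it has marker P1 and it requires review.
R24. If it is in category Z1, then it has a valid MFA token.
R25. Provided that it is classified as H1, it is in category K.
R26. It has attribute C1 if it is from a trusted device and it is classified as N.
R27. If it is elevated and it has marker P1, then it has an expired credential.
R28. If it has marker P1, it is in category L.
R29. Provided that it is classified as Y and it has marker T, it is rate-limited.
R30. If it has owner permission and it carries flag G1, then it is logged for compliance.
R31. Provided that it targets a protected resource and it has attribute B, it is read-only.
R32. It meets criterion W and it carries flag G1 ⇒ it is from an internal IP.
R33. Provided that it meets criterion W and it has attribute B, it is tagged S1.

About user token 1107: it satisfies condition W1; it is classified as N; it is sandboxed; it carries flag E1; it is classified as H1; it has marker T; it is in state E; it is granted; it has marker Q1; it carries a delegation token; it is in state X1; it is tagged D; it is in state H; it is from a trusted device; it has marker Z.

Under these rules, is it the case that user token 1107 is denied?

No

Forward chaining from the given facts derives: has attribute P, has marker P1, meets criterion G, is read-only, carries flag G1, meets criterion W, is in category K, has attribute C1, is in category L, is from an internal IP, is audited, carries flag S, has attribute B, is in state A, is tagged S1.
The only rule concluding "it is denied" is R21, which needs "it is tagged U1"; that is never established.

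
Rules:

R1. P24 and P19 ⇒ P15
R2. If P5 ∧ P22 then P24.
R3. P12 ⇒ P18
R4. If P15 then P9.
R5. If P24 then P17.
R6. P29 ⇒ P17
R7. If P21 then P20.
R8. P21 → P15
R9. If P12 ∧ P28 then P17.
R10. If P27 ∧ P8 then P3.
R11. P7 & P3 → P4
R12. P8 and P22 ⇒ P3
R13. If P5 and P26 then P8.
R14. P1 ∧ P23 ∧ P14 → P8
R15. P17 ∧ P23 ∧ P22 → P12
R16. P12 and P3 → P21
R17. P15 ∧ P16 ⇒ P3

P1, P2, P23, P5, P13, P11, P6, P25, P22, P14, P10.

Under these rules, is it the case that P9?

Yes

P24  (by R2: P5, P22)
P17  (by R5: P24)
P8  (by R14: P1, P23, P14)
P12  (by R15: P17, P23, P22)
P3  (by R12: P8, P22)
P21  (by R16: P12, P3)
P15  (by R8: P21)
P9  (by R4: P15)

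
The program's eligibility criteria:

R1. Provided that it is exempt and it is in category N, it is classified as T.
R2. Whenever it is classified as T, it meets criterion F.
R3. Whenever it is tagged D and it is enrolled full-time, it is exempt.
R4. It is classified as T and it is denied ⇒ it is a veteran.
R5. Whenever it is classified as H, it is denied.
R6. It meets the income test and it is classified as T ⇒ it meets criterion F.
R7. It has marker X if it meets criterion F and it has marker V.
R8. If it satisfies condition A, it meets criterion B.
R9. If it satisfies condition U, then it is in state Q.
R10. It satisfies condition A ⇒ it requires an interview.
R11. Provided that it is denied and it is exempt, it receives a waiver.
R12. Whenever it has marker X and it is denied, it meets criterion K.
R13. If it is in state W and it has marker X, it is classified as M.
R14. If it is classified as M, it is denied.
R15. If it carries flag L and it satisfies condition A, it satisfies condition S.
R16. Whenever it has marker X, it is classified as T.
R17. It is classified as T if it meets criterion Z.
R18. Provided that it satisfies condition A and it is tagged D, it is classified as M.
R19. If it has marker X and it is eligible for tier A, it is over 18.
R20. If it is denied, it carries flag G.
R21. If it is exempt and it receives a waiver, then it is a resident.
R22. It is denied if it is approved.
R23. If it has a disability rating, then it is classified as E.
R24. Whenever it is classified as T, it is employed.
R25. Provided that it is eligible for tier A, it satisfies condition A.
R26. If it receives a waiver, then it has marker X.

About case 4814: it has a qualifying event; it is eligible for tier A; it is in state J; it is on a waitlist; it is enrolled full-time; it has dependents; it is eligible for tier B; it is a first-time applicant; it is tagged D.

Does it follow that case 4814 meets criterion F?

Yes

By R3 (it is tagged D, it is enrolled full-time): it is exempt.
By R25 (it is eligible for tier A): it satisfies condition A.
By R18 (it satisfies condition A, it is tagged D): it is classified as M.
By R14 (it is classified as M): it is denied.
By R11 (it is denied, it is exempt): it receives a waiver.
By R26 (it receives a waiver): it has marker X.
By R16 (it has marker X): it is classified as T.
By R2 (it is classified as T): it meets criterion F.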